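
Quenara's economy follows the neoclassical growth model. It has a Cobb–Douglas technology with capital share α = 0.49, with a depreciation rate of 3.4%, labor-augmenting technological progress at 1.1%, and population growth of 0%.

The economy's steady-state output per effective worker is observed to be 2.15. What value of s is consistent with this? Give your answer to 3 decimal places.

s ≈ 0.100

At the steady state, Δk = 0, so s·k^α = (n + g + δ)·k.
Since y* = [s/(n + g + δ)]^(α/(1−α)), we have s/(n + g + δ) = (y*)^((1−α)/α) = 2.15^1.0408 = 2.2182.
Therefore s = 2.2182 × (n + g + δ) = 2.2182 × 0.045 = 0.0998.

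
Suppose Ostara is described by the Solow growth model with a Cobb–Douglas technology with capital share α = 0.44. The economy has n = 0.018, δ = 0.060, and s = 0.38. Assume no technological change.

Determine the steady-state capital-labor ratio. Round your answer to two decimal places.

k* = 16.91

Steady state requires s·f(k) = (n + δ)·k, i.e. s·k^α = (n + δ)·k.
Rearranging, k^(1−α) = s / (n + δ).
k^0.56 = 0.38 / (0.018 + 0.060) = 0.38 / 0.078 = 4.8718
k* = 4.8718^(1/0.56) ≈ 16.9051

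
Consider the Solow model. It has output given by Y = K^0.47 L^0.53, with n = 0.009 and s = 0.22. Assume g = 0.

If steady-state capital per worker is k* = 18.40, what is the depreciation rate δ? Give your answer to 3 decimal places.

Steady state requires s·f(k) = (n + δ)·k, i.e. s·k^α = (n + δ)·k.
So s / (n + δ) = (k*)^(1−α) = 18.40^0.53 = 4.6812.
Therefore n + δ = s / 4.6812 = 0.22 / 4.6812 = 0.0470, so δ = 0.0470 − 0.009 = 0.0380.

δ ≈ 0.038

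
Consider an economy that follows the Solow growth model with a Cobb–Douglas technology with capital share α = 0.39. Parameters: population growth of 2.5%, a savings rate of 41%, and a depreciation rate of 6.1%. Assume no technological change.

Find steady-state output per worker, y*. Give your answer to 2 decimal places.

Steady state requires s·f(k) = (n + δ)·k, i.e. s·k^α = (n + δ)·k.
Rearranging, k^(1−α) = s / (n + δ).
k^0.61 = 0.41 / (0.025 + 0.061) = 0.41 / 0.086 = 4.7674
k* = 4.7674^(1/0.61) ≈ 12.9401
y* = (k*)^α = 12.9401^0.39 ≈ 2.7143

y* ≈ 2.71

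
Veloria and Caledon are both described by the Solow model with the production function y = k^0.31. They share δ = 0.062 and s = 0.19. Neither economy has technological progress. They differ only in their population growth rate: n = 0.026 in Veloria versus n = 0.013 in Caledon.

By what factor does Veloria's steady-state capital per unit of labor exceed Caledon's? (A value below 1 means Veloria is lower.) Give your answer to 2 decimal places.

Steady-state k* = [s/(n + δ)]^(1/(1−α)), so the ratio is [ (s_V/(n + δ)_V) / (s_C/(n + δ)_C) ]^1.4493.
s_V/(n + δ)_V = 0.19/0.088 = 2.1591; s_C/(n + δ)_C = 0.19/0.075 = 2.5333.
Ratio = (2.1591/2.5333)^1.4493 = 0.8523^1.4493 ≈ 0.7932

ratio ≈ 0.79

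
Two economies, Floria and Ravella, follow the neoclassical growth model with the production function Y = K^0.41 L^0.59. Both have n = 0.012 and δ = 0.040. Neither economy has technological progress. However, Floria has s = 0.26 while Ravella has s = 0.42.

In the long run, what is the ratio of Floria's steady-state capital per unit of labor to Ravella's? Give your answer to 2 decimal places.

ratio ≈ 0.44

Steady-state k* = [s/(n + δ)]^(1/(1−α)), so the ratio is [ (s_F/(n + δ)_F) / (s_R/(n + δ)_R) ]^1.6949.
s_F/(n + δ)_F = 0.26/0.052 = 5.0000; s_R/(n + δ)_R = 0.42/0.052 = 8.0769.
Ratio = (5.0000/8.0769)^1.6949 = 0.6190^1.6949 ≈ 0.4435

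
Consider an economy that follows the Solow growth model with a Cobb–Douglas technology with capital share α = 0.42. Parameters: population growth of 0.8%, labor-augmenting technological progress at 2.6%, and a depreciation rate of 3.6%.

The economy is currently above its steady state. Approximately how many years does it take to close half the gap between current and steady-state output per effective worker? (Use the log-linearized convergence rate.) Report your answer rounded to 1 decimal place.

Near the steady state the convergence rate is λ = (1 − α)(n + g + δ).
λ = (1 − 0.42) × 0.070 = 0.58 × 0.070 = 0.0406
Half-life = ln 2 / λ = 0.6931 / 0.0406 ≈ 17.07 years

about 17.1 years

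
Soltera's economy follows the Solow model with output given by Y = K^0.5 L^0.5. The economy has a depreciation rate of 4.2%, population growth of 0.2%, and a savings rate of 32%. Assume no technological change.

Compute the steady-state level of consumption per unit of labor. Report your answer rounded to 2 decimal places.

c* = 4.95

At the steady state, Δk = 0, so s·k^α = (n + δ)·k.
Rearranging, k^(1−α) = s / (n + δ).
k^0.5 = 0.32 / (0.002 + 0.042) = 0.32 / 0.044 = 7.2727
k* = 7.2727^(1/0.5) ≈ 52.8922
y* = (k*)^α = 52.8922^0.5 ≈ 7.2727
c* = (1 − s)·y* = (1 − 0.32) × 7.2727 ≈ 4.9454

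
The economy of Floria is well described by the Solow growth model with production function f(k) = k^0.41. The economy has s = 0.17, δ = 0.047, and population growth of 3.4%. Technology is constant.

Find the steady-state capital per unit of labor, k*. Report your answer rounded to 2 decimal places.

In steady state, investment equals break-even investment: s·k^α = (n + δ)·k.
Dividing both sides by k: k^(1−α) = s / (n + δ).
k^0.59 = 0.17 / (0.034 + 0.047) = 0.17 / 0.081 = 2.0988
k* = 2.0988^(1/0.59) ≈ 3.5133

k* = 3.51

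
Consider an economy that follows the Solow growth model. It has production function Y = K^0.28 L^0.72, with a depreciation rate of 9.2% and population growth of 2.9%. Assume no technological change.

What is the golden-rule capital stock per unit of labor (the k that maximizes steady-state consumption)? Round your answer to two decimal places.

The golden rule sets f'(k) = n + δ, i.e. α·k^(α−1) = n + δ.
So k^(1−α) = α / (n + δ) = 0.28 / 0.121 = 2.3140.
k_gold = 2.3140^(1/0.72) ≈ 3.2067

k_gold ≈ 3.21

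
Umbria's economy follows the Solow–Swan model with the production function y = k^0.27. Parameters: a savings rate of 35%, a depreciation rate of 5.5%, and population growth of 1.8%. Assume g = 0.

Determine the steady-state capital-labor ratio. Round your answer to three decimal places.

k* ≈ 8.561

Steady state requires s·f(k) = (n + δ)·k, i.e. s·k^α = (n + δ)·k.
Rearranging, k^(1−α) = s / (n + δ).
k^0.73 = 0.35 / (0.018 + 0.055) = 0.35 / 0.073 = 4.7945
k* = 4.7945^(1/0.73) ≈ 8.5610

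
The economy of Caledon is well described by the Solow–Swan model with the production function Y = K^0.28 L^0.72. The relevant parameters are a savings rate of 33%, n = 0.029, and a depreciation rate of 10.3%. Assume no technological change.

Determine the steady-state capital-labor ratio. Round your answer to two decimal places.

k* ≈ 3.57

At the steady state, Δk = 0, so s·k^α = (n + δ)·k.
Rearranging, k^(1−α) = s / (n + δ).
k^0.72 = 0.33 / (0.029 + 0.103) = 0.33 / 0.132 = 2.5000
k* = 2.5000^(1/0.72) ≈ 3.5702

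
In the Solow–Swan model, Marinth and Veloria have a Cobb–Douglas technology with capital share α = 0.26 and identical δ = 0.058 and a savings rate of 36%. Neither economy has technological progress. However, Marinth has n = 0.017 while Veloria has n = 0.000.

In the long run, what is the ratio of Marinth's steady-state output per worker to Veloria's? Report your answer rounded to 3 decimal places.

Steady-state y* = [s/(n + δ)]^(α/(1−α)), so the ratio is [ (s_M/(n + δ)_M) / (s_V/(n + δ)_V) ]^0.3514.
s_M/(n + δ)_M = 0.36/0.075 = 4.8000; s_V/(n + δ)_V = 0.36/0.058 = 6.2069.
Ratio = (4.8000/6.2069)^0.3514 = 0.7733^0.3514 ≈ 0.9136

y*_M / y*_V ≈ 0.914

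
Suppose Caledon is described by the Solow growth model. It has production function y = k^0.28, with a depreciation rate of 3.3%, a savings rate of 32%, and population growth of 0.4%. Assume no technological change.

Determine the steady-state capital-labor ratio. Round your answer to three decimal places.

In steady state, investment equals break-even investment: s·k^α = (n + δ)·k.
Rearranging, k^(1−α) = s / (n + δ).
k^0.72 = 0.32 / (0.004 + 0.033) = 0.32 / 0.037 = 8.6486
k* = 8.6486^(1/0.72) ≈ 20.0131

k* = 20.013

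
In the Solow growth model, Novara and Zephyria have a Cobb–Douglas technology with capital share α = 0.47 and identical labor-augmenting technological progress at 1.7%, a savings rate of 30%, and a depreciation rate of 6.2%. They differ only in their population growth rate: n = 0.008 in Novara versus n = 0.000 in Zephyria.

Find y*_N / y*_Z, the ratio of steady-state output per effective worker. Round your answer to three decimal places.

ratio ≈ 0.918

Steady-state y* = [s/(n + g + δ)]^(α/(1−α)), so the ratio is [ (s_N/(n + g + δ)_N) / (s_Z/(n + g + δ)_Z) ]^0.8868.
s_N/(n + g + δ)_N = 0.30/0.087 = 3.4483; s_Z/(n + g + δ)_Z = 0.30/0.079 = 3.7975.
Ratio = (3.4483/3.7975)^0.8868 = 0.9080^0.8868 ≈ 0.9180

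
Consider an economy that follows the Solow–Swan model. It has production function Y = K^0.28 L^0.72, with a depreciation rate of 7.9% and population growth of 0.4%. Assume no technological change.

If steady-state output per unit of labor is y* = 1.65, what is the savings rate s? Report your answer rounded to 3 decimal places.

Steady state requires s·f(k) = (n + δ)·k, i.e. s·k^α = (n + δ)·k.
Since y* = [s/(n + δ)]^(α/(1−α)), we have s/(n + δ) = (y*)^((1−α)/α) = 1.65^2.5714 = 3.6244.
Therefore s = 3.6244 × (n + δ) = 3.6244 × 0.083 = 0.3008.

s ≈ 0.301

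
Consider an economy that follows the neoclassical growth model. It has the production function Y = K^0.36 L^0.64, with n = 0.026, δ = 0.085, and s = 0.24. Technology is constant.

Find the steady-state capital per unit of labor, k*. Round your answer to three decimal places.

k* = 3.336

Steady state requires s·f(k) = (n + δ)·k, i.e. s·k^α = (n + δ)·k.
Rearranging, k^(1−α) = s / (n + δ).
k^0.64 = 0.24 / (0.026 + 0.085) = 0.24 / 0.111 = 2.1622
k* = 2.1622^(1/0.64) ≈ 3.3364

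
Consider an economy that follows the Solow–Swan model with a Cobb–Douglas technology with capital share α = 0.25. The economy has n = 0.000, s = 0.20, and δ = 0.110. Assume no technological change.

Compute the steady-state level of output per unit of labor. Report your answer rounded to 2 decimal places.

Steady state requires s·f(k) = (n + δ)·k, i.e. s·k^α = (n + δ)·k.
Dividing both sides by k: k^(1−α) = s / (n + δ).
k^0.75 = 0.20 / (0.000 + 0.110) = 0.20 / 0.110 = 1.8182
k* = 1.8182^(1/0.75) ≈ 2.2192
y* = (k*)^α = 2.2192^0.25 ≈ 1.2205

y* ≈ 1.22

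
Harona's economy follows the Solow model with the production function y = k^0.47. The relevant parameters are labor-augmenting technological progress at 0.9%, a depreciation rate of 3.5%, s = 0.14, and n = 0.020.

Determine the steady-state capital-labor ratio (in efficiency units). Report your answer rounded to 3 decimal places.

Steady state requires s·f(k) = (n + g + δ)·k, i.e. s·k^α = (n + g + δ)·k.
Dividing both sides by k: k^(1−α) = s / (n + g + δ).
k^0.53 = 0.14 / (0.020 + 0.009 + 0.035) = 0.14 / 0.064 = 2.1875
k* = 2.1875^(1/0.53) ≈ 4.3794

k* ≈ 4.379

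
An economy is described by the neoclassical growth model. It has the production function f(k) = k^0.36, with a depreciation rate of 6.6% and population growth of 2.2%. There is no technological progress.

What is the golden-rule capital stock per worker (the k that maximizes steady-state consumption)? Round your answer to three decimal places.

k_gold ≈ 9.036

The golden rule sets f'(k) = n + δ, i.e. α·k^(α−1) = n + δ.
So k^(1−α) = α / (n + δ) = 0.36 / 0.088 = 4.0909.
k_gold = 4.0909^(1/0.64) ≈ 9.0358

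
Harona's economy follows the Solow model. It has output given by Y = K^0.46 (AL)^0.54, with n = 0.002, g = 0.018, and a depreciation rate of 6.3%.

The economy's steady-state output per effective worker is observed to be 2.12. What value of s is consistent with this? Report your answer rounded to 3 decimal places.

Steady state requires s·f(k) = (n + g + δ)·k, i.e. s·k^α = (n + g + δ)·k.
Since y* = [s/(n + g + δ)]^(α/(1−α)), we have s/(n + g + δ) = (y*)^((1−α)/α) = 2.12^1.1739 = 2.4159.
Therefore s = 2.4159 × (n + g + δ) = 2.4159 × 0.083 = 0.2005.

s ≈ 0.201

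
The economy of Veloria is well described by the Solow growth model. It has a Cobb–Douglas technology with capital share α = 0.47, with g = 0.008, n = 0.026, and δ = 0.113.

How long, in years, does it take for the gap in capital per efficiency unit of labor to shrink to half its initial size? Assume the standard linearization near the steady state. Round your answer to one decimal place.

t_½ ≈ 8.9 years

Near the steady state the convergence rate is λ = (1 − α)(n + g + δ).
λ = (1 − 0.47) × 0.147 = 0.53 × 0.147 = 0.07791
Half-life = ln 2 / λ = 0.6931 / 0.07791 ≈ 8.90 years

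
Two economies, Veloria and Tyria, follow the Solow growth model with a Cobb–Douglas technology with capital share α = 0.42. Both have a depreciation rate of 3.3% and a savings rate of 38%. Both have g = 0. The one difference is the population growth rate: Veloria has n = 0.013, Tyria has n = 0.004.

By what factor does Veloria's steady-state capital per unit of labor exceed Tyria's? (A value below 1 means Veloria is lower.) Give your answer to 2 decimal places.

ratio ≈ 0.69

Steady-state k* = [s/(n + δ)]^(1/(1−α)), so the ratio is [ (s_V/(n + δ)_V) / (s_T/(n + δ)_T) ]^1.7241.
s_V/(n + δ)_V = 0.38/0.046 = 8.2609; s_T/(n + δ)_T = 0.38/0.037 = 10.2703.
Ratio = (8.2609/10.2703)^1.7241 = 0.8043^1.7241 ≈ 0.6870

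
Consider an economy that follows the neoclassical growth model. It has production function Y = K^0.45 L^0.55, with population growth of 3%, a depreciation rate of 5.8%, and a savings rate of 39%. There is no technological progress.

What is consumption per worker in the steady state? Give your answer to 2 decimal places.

At the steady state, Δk = 0, so s·k^α = (n + δ)·k.
Dividing both sides by k: k^(1−α) = s / (n + δ).
k^0.55 = 0.39 / (0.030 + 0.058) = 0.39 / 0.088 = 4.4318
k* = 4.4318^(1/0.55) ≈ 14.9831
y* = (k*)^α = 14.9831^0.45 ≈ 3.3808
c* = (1 − s)·y* = (1 − 0.39) × 3.3808 ≈ 2.0623

c* ≈ 2.06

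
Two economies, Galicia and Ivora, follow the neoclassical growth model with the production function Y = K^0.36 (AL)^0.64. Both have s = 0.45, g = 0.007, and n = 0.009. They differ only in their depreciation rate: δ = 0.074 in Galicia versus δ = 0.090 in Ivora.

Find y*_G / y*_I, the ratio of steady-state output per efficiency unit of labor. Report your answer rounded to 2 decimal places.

ratio ≈ 1.10

Steady-state y* = [s/(n + g + δ)]^(α/(1−α)), so the ratio is [ (s_G/(n + g + δ)_G) / (s_I/(n + g + δ)_I) ]^0.5625.
s_G/(n + g + δ)_G = 0.45/0.090 = 5.0000; s_I/(n + g + δ)_I = 0.45/0.106 = 4.2453.
Ratio = (5.0000/4.2453)^0.5625 = 1.1778^0.5625 ≈ 1.0964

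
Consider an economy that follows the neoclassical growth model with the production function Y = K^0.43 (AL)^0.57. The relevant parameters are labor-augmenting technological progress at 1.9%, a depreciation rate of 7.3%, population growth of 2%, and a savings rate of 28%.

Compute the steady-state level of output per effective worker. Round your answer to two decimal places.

Steady state requires s·f(k) = (n + g + δ)·k, i.e. s·k^α = (n + g + δ)·k.
Rearranging, k^(1−α) = s / (n + g + δ).
k^0.57 = 0.28 / (0.020 + 0.019 + 0.073) = 0.28 / 0.112 = 2.5000
k* = 2.5000^(1/0.57) ≈ 4.9905
y* = (k*)^α = 4.9905^0.43 ≈ 1.9962

y* = 2.00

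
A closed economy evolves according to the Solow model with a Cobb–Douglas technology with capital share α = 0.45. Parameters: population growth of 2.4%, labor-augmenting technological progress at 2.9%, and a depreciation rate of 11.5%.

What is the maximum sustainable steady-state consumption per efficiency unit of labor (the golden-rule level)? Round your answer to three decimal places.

c_gold ≈ 1.232

At the golden rule, f'(k) = n + g + δ, so α·k^(α−1) = n + g + δ and k_gold = (α/(n + g + δ))^(1/(1−α)).
k_gold = (0.45/0.168)^(1/0.55) = 2.6786^1.8182 ≈ 5.9982
c_gold = f(k_gold) − (n + g + δ)·k_gold = 2.2393 − 0.168×5.9982 ≈ 1.2316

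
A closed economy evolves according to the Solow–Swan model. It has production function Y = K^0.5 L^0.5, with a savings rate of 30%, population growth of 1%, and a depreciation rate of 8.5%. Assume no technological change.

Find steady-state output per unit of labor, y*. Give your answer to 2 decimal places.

y* ≈ 3.16

Steady state requires s·f(k) = (n + δ)·k, i.e. s·k^α = (n + δ)·k.
Rearranging, k^(1−α) = s / (n + δ).
k^0.5 = 0.30 / (0.010 + 0.085) = 0.30 / 0.095 = 3.1579
k* = 3.1579^(1/0.5) ≈ 9.9723
y* = (k*)^α = 9.9723^0.5 ≈ 3.1579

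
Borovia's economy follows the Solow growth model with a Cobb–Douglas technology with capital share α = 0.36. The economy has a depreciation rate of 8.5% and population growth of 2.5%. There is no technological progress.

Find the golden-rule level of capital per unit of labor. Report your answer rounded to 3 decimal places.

k_gold ≈ 6.376

The golden rule sets f'(k) = n + δ, i.e. α·k^(α−1) = n + δ.
So k^(1−α) = α / (n + δ) = 0.36 / 0.110 = 3.2727.
k_gold = 3.2727^(1/0.64) ≈ 6.3759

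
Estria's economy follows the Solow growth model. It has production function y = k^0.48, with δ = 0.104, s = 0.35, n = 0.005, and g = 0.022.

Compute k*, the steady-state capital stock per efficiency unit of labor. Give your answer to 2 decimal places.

k* ≈ 6.62

Steady state requires s·f(k) = (n + g + δ)·k, i.e. s·k^α = (n + g + δ)·k.
Rearranging, k^(1−α) = s / (n + g + δ).
k^0.52 = 0.35 / (0.005 + 0.022 + 0.104) = 0.35 / 0.131 = 2.6718
k* = 2.6718^(1/0.52) ≈ 6.6188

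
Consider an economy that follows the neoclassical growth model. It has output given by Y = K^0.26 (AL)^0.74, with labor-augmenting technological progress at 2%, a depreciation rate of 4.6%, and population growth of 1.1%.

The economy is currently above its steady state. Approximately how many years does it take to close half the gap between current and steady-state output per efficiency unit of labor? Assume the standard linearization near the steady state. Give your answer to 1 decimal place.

Near the steady state the convergence rate is λ = (1 − α)(n + g + δ).
λ = (1 − 0.26) × 0.077 = 0.74 × 0.077 = 0.05698
Half-life = ln 2 / λ = 0.6931 / 0.05698 ≈ 12.16 years

about 12.2 years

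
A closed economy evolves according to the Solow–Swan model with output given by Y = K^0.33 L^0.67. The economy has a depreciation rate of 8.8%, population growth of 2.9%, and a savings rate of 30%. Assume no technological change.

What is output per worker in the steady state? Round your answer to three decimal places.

At the steady state, Δk = 0, so s·k^α = (n + δ)·k.
Rearranging, k^(1−α) = s / (n + δ).
k^0.67 = 0.30 / (0.029 + 0.088) = 0.30 / 0.117 = 2.5641
k* = 2.5641^(1/0.67) ≈ 4.0771
y* = (k*)^α = 4.0771^0.33 ≈ 1.5901

y* ≈ 1.590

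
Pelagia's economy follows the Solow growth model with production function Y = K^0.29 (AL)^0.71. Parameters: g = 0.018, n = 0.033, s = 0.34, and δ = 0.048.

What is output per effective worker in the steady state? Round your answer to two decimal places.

y* = 1.66

At the steady state, Δk = 0, so s·k^α = (n + g + δ)·k.
Dividing both sides by k: k^(1−α) = s / (n + g + δ).
k^0.71 = 0.34 / (0.033 + 0.018 + 0.048) = 0.34 / 0.099 = 3.4343
k* = 3.4343^(1/0.71) ≈ 5.6846
y* = (k*)^α = 5.6846^0.29 ≈ 1.6552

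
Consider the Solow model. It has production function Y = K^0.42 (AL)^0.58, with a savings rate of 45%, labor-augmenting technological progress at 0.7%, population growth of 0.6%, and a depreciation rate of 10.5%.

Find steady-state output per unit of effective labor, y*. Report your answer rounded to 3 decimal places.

y* ≈ 2.636

Steady state requires s·f(k) = (n + g + δ)·k, i.e. s·k^α = (n + g + δ)·k.
Rearranging, k^(1−α) = s / (n + g + δ).
k^0.58 = 0.45 / (0.006 + 0.007 + 0.105) = 0.45 / 0.118 = 3.8136
k* = 3.8136^(1/0.58) ≈ 10.0531
y* = (k*)^α = 10.0531^0.42 ≈ 2.6361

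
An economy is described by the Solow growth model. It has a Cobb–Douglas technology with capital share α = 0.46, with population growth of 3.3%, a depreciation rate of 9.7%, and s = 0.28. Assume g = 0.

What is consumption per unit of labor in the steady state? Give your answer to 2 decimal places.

c* ≈ 1.38

At the steady state, Δk = 0, so s·k^α = (n + δ)·k.
Dividing both sides by k: k^(1−α) = s / (n + δ).
k^0.54 = 0.28 / (0.033 + 0.097) = 0.28 / 0.130 = 2.1538
k* = 2.1538^(1/0.54) ≈ 4.1404
y* = (k*)^α = 4.1404^0.46 ≈ 1.9224
c* = (1 − s)·y* = (1 − 0.28) × 1.9224 ≈ 1.3841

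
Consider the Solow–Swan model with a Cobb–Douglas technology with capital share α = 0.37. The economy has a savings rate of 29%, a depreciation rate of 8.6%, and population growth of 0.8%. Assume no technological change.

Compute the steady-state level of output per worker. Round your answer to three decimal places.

y* = 1.938

Steady state requires s·f(k) = (n + δ)·k, i.e. s·k^α = (n + δ)·k.
Dividing both sides by k: k^(1−α) = s / (n + δ).
k^0.63 = 0.29 / (0.008 + 0.086) = 0.29 / 0.094 = 3.0851
k* = 3.0851^(1/0.63) ≈ 5.9789
y* = (k*)^α = 5.9789^0.37 ≈ 1.9380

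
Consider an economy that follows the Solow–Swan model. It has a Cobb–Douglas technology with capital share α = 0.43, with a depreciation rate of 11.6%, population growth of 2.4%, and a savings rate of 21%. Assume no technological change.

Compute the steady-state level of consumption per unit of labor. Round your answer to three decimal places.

At the steady state, Δk = 0, so s·k^α = (n + δ)·k.
Rearranging, k^(1−α) = s / (n + δ).
k^0.57 = 0.21 / (0.024 + 0.116) = 0.21 / 0.140 = 1.5000
k* = 1.5000^(1/0.57) ≈ 2.0367
y* = (k*)^α = 2.0367^0.43 ≈ 1.3578
c* = (1 − s)·y* = (1 − 0.21) × 1.3578 ≈ 1.0727

c* ≈ 1.073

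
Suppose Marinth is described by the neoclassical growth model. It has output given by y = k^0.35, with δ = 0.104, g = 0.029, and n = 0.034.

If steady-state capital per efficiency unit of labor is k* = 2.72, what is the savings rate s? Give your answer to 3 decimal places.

In steady state, investment equals break-even investment: s·k^α = (n + g + δ)·k.
So s / (n + g + δ) = (k*)^(1−α) = 2.72^0.65 = 1.9163.
Therefore s = 1.9163 × (n + g + δ) = 1.9163 × 0.167 = 0.3200.

s ≈ 0.320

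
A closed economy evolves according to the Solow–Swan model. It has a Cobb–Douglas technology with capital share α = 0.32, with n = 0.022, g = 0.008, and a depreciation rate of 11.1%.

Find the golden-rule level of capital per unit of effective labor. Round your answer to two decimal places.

k_gold ≈ 3.34

The golden rule sets f'(k) = n + g + δ, i.e. α·k^(α−1) = n + g + δ.
So k^(1−α) = α / (n + g + δ) = 0.32 / 0.141 = 2.2695.
k_gold = 2.2695^(1/0.68) ≈ 3.3375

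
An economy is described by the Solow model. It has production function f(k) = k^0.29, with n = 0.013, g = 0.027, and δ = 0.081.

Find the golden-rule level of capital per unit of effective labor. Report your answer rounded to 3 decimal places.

k_gold ≈ 3.425

The golden rule sets f'(k) = n + g + δ, i.e. α·k^(α−1) = n + g + δ.
So k^(1−α) = α / (n + g + δ) = 0.29 / 0.121 = 2.3967.
k_gold = 2.3967^(1/0.71) ≈ 3.4251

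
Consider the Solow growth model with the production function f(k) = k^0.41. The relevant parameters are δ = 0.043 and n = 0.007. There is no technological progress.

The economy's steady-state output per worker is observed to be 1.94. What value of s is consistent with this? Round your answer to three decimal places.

s ≈ 0.130

Steady state requires s·f(k) = (n + δ)·k, i.e. s·k^α = (n + δ)·k.
Since y* = [s/(n + δ)]^(α/(1−α)), we have s/(n + δ) = (y*)^((1−α)/α) = 1.94^1.439 = 2.5951.
Therefore s = 2.5951 × (n + δ) = 2.5951 × 0.050 = 0.1298.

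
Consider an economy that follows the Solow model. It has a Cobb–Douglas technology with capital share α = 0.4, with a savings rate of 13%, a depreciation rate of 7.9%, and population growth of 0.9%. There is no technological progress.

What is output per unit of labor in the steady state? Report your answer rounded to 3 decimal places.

At the steady state, Δk = 0, so s·k^α = (n + δ)·k.
Rearranging, k^(1−α) = s / (n + δ).
k^0.6 = 0.13 / (0.009 + 0.079) = 0.13 / 0.088 = 1.4773
k* = 1.4773^(1/0.6) ≈ 1.9162
y* = (k*)^α = 1.9162^0.4 ≈ 1.2971

y* ≈ 1.297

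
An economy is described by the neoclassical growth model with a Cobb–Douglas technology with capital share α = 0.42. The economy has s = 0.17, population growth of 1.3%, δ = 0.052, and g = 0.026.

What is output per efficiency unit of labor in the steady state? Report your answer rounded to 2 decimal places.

y* ≈ 1.57

Steady state requires s·f(k) = (n + g + δ)·k, i.e. s·k^α = (n + g + δ)·k.
Dividing both sides by k: k^(1−α) = s / (n + g + δ).
k^0.58 = 0.17 / (0.013 + 0.026 + 0.052) = 0.17 / 0.091 = 1.8681
k* = 1.8681^(1/0.58) ≈ 2.9372
y* = (k*)^α = 2.9372^0.42 ≈ 1.5723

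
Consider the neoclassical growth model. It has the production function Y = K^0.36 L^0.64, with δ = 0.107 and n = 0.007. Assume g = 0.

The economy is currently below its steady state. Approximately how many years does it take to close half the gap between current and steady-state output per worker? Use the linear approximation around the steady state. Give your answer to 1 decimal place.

t_½ ≈ 9.5 years

Near the steady state the convergence rate is λ = (1 − α)(n + δ).
λ = (1 − 0.36) × 0.114 = 0.64 × 0.114 = 0.07296
Half-life = ln 2 / λ = 0.6931 / 0.07296 ≈ 9.50 years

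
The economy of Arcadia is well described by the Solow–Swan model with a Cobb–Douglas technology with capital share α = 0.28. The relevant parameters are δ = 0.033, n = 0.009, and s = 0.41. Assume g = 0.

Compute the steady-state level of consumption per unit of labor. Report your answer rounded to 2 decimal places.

In steady state, investment equals break-even investment: s·k^α = (n + δ)·k.
Rearranging, k^(1−α) = s / (n + δ).
k^0.72 = 0.41 / (0.009 + 0.033) = 0.41 / 0.042 = 9.7619
k* = 9.7619^(1/0.72) ≈ 23.6785
y* = (k*)^α = 23.6785^0.28 ≈ 2.4256
c* = (1 − s)·y* = (1 − 0.41) × 2.4256 ≈ 1.4311

c* ≈ 1.43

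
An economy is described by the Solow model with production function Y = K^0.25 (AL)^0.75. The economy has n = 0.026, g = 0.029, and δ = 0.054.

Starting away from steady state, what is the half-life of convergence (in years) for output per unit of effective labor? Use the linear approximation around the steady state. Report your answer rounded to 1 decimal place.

about 8.5 years

Near the steady state the convergence rate is λ = (1 − α)(n + g + δ).
λ = (1 − 0.25) × 0.109 = 0.75 × 0.109 = 0.08175
Half-life = ln 2 / λ = 0.6931 / 0.08175 ≈ 8.48 years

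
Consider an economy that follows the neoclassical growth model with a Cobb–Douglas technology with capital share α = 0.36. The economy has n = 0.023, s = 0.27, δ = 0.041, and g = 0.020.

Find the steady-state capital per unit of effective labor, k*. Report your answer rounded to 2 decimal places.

Steady state requires s·f(k) = (n + g + δ)·k, i.e. s·k^α = (n + g + δ)·k.
Dividing both sides by k: k^(1−α) = s / (n + g + δ).
k^0.64 = 0.27 / (0.023 + 0.020 + 0.041) = 0.27 / 0.084 = 3.2143
k* = 3.2143^(1/0.64) ≈ 6.1990

k* ≈ 6.20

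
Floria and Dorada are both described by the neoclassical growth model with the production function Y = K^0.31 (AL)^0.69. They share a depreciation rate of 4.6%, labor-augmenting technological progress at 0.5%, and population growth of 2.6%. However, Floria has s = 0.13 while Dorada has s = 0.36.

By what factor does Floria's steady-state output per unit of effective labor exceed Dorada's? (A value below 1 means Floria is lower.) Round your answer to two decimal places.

y*_F / y*_D ≈ 0.63

Steady-state y* = [s/(n + g + δ)]^(α/(1−α)), so the ratio is [ (s_F/(n + g + δ)_F) / (s_D/(n + g + δ)_D) ]^0.4493.
s_F/(n + g + δ)_F = 0.13/0.077 = 1.6883; s_D/(n + g + δ)_D = 0.36/0.077 = 4.6753.
Ratio = (1.6883/4.6753)^0.4493 = 0.3611^0.4493 ≈ 0.6328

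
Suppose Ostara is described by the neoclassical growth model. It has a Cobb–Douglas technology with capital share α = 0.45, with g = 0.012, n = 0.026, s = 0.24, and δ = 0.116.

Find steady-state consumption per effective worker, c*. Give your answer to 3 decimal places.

c* = 1.093

Steady state requires s·f(k) = (n + g + δ)·k, i.e. s·k^α = (n + g + δ)·k.
Rearranging, k^(1−α) = s / (n + g + δ).
k^0.55 = 0.24 / (0.026 + 0.012 + 0.116) = 0.24 / 0.154 = 1.5584
k* = 1.5584^(1/0.55) ≈ 2.2404
y* = (k*)^α = 2.2404^0.45 ≈ 1.4376
c* = (1 − s)·y* = (1 − 0.24) × 1.4376 ≈ 1.0926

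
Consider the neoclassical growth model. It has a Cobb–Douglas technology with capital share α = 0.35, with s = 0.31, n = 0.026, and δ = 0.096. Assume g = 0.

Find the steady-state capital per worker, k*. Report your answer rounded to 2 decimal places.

k* = 4.20

Steady state requires s·f(k) = (n + δ)·k, i.e. s·k^α = (n + δ)·k.
Rearranging, k^(1−α) = s / (n + δ).
k^0.65 = 0.31 / (0.026 + 0.096) = 0.31 / 0.122 = 2.5410
k* = 2.5410^(1/0.65) ≈ 4.1984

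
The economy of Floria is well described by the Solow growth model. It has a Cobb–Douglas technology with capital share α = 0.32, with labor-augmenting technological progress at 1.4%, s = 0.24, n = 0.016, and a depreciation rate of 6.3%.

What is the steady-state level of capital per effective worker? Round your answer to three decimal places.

In steady state, investment equals break-even investment: s·k^α = (n + g + δ)·k.
Dividing both sides by k: k^(1−α) = s / (n + g + δ).
k^0.68 = 0.24 / (0.016 + 0.014 + 0.063) = 0.24 / 0.093 = 2.5806
k* = 2.5806^(1/0.68) ≈ 4.0315

k* ≈ 4.032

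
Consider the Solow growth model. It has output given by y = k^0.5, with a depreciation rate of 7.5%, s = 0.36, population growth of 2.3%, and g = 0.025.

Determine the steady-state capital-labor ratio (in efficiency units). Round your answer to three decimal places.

k* = 8.566

Steady state requires s·f(k) = (n + g + δ)·k, i.e. s·k^α = (n + g + δ)·k.
Dividing both sides by k: k^(1−α) = s / (n + g + δ).
k^0.5 = 0.36 / (0.023 + 0.025 + 0.075) = 0.36 / 0.123 = 2.9268
k* = 2.9268^(1/0.5) ≈ 8.5662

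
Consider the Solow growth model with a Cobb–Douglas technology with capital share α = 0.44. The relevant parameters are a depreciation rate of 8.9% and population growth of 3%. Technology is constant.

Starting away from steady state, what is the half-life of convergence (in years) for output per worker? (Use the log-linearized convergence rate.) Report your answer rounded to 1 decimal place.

Near the steady state the convergence rate is λ = (1 − α)(n + δ).
λ = (1 − 0.44) × 0.119 = 0.56 × 0.119 = 0.06664
Half-life = ln 2 / λ = 0.6931 / 0.06664 ≈ 10.40 years

t_½ ≈ 10.4 years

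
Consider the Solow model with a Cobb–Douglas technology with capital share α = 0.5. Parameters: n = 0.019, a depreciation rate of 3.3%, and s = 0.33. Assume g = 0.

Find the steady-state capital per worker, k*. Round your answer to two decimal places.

In steady state, investment equals break-even investment: s·k^α = (n + δ)·k.
Rearranging, k^(1−α) = s / (n + δ).
k^0.5 = 0.33 / (0.019 + 0.033) = 0.33 / 0.052 = 6.3462
k* = 6.3462^(1/0.5) ≈ 40.2743

k* = 40.27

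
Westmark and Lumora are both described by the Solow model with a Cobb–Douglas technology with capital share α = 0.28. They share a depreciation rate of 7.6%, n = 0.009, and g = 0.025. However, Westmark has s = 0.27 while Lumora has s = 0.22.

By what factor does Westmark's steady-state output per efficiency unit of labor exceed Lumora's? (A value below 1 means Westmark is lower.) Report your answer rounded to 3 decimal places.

Steady-state y* = [s/(n + g + δ)]^(α/(1−α)), so the ratio is [ (s_W/(n + g + δ)_W) / (s_L/(n + g + δ)_L) ]^0.3889.
s_W/(n + g + δ)_W = 0.27/0.110 = 2.4545; s_L/(n + g + δ)_L = 0.22/0.110 = 2.0000.
Ratio = (2.4545/2.0000)^0.3889 = 1.2273^0.3889 ≈ 1.0829

ratio ≈ 1.083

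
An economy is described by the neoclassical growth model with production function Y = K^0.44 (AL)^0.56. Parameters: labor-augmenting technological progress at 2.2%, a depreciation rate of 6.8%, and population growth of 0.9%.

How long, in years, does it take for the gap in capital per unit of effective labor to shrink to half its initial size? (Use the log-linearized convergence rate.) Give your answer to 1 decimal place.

Near the steady state the convergence rate is λ = (1 − α)(n + g + δ).
λ = (1 − 0.44) × 0.099 = 0.56 × 0.099 = 0.05544
Half-life = ln 2 / λ = 0.6931 / 0.05544 ≈ 12.50 years

t_½ ≈ 12.5 years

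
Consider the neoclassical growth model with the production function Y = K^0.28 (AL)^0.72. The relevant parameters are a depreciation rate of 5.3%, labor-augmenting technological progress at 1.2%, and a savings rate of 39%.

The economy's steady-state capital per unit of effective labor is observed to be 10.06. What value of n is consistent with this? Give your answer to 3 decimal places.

n ≈ 0.009

At the steady state, Δk = 0, so s·k^α = (n + g + δ)·k.
So s / (n + g + δ) = (k*)^(1−α) = 10.06^0.72 = 5.2707.
Therefore n + g + δ = s / 5.2707 = 0.39 / 5.2707 = 0.0740, so n = 0.0740 − 0.065 = 0.0090.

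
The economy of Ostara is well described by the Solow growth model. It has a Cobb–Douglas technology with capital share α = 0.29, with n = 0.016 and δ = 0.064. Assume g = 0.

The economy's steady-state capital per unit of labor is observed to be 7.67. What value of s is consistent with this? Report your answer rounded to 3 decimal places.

s ≈ 0.340

At the steady state, Δk = 0, so s·k^α = (n + δ)·k.
So s / (n + δ) = (k*)^(1−α) = 7.67^0.71 = 4.2482.
Therefore s = 4.2482 × (n + δ) = 4.2482 × 0.080 = 0.3399.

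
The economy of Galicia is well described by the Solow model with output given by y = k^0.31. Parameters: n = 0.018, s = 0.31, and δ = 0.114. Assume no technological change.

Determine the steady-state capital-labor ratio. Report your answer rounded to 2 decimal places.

k* ≈ 3.45

In steady state, investment equals break-even investment: s·k^α = (n + δ)·k.
Rearranging, k^(1−α) = s / (n + δ).
k^0.69 = 0.31 / (0.018 + 0.114) = 0.31 / 0.132 = 2.3485
k* = 2.3485^(1/0.69) ≈ 3.4465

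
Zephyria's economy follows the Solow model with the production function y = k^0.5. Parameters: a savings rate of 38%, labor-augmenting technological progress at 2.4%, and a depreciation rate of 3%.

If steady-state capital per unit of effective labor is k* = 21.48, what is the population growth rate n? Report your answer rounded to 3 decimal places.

Steady state requires s·f(k) = (n + g + δ)·k, i.e. s·k^α = (n + g + δ)·k.
So s / (n + g + δ) = (k*)^(1−α) = 21.48^0.5 = 4.6347.
Therefore n + g + δ = s / 4.6347 = 0.38 / 4.6347 = 0.0820, so n = 0.0820 − 0.054 = 0.0280.

n ≈ 0.028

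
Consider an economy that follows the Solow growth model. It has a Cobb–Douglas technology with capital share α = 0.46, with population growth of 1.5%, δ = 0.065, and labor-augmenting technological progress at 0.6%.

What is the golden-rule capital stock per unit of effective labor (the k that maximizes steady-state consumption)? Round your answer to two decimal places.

The golden rule sets f'(k) = n + g + δ, i.e. α·k^(α−1) = n + g + δ.
So k^(1−α) = α / (n + g + δ) = 0.46 / 0.086 = 5.3488.
k_gold = 5.3488^(1/0.54) ≈ 22.3163

k_gold ≈ 22.32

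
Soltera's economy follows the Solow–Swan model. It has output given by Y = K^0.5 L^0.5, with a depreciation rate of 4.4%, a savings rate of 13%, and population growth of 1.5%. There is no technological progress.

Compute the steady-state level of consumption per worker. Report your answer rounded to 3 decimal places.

In steady state, investment equals break-even investment: s·k^α = (n + δ)·k.
Rearranging, k^(1−α) = s / (n + δ).
k^0.5 = 0.13 / (0.015 + 0.044) = 0.13 / 0.059 = 2.2034
k* = 2.2034^(1/0.5) ≈ 4.8550
y* = (k*)^α = 4.8550^0.5 ≈ 2.2034
c* = (1 − s)·y* = (1 − 0.13) × 2.2034 ≈ 1.9170

c* = 1.917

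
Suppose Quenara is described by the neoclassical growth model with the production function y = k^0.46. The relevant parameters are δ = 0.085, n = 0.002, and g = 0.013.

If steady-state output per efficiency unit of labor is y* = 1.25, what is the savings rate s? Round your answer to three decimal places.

At the steady state, Δk = 0, so s·k^α = (n + g + δ)·k.
Since y* = [s/(n + g + δ)]^(α/(1−α)), we have s/(n + g + δ) = (y*)^((1−α)/α) = 1.25^1.1739 = 1.2995.
Therefore s = 1.2995 × (n + g + δ) = 1.2995 × 0.100 = 0.1300.

s ≈ 0.130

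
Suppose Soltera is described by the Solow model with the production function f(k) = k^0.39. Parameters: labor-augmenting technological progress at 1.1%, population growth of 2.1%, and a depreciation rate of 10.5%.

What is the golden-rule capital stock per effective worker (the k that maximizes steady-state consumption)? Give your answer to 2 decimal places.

The golden rule sets f'(k) = n + g + δ, i.e. α·k^(α−1) = n + g + δ.
So k^(1−α) = α / (n + g + δ) = 0.39 / 0.137 = 2.8467.
k_gold = 2.8467^(1/0.61) ≈ 5.5568

k_gold ≈ 5.56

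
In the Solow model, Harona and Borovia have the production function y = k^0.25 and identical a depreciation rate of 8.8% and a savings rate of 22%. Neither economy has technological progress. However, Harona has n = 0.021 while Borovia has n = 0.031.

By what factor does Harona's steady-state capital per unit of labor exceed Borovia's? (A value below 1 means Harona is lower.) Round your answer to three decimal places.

Steady-state k* = [s/(n + δ)]^(1/(1−α)), so the ratio is [ (s_H/(n + δ)_H) / (s_B/(n + δ)_B) ]^1.3333.
s_H/(n + δ)_H = 0.22/0.109 = 2.0183; s_B/(n + δ)_B = 0.22/0.119 = 1.8487.
Ratio = (2.0183/1.8487)^1.3333 = 1.0917^1.3333 ≈ 1.1241

k*_H / k*_B ≈ 1.124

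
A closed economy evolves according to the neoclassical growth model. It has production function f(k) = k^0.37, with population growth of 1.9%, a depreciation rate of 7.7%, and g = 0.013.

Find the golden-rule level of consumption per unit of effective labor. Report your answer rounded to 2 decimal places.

At the golden rule, f'(k) = n + g + δ, so α·k^(α−1) = n + g + δ and k_gold = (α/(n + g + δ))^(1/(1−α)).
k_gold = (0.37/0.109)^(1/0.63) = 3.3945^1.5873 ≈ 6.9583
c_gold = f(k_gold) − (n + g + δ)·k_gold = 2.0499 − 0.109×6.9583 ≈ 1.2914

c_gold ≈ 1.29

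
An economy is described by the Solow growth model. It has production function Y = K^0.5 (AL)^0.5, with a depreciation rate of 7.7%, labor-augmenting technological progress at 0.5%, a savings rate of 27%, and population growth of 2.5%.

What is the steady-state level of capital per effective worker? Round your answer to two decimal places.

k* = 6.37

In steady state, investment equals break-even investment: s·k^α = (n + g + δ)·k.
Rearranging, k^(1−α) = s / (n + g + δ).
k^0.5 = 0.27 / (0.025 + 0.005 + 0.077) = 0.27 / 0.107 = 2.5234
k* = 2.5234^(1/0.5) ≈ 6.3675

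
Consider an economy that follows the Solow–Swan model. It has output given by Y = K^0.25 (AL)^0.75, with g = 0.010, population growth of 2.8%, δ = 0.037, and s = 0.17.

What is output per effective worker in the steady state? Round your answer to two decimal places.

In steady state, investment equals break-even investment: s·k^α = (n + g + δ)·k.
Rearranging, k^(1−α) = s / (n + g + δ).
k^0.75 = 0.17 / (0.028 + 0.010 + 0.037) = 0.17 / 0.075 = 2.2667
k* = 2.2667^(1/0.75) ≈ 2.9775
y* = (k*)^α = 2.9775^0.25 ≈ 1.3136

y* ≈ 1.31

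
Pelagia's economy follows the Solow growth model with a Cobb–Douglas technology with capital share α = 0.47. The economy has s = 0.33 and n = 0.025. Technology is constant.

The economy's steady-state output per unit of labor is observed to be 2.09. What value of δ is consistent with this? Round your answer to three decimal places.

δ ≈ 0.119

At the steady state, Δk = 0, so s·k^α = (n + δ)·k.
Since y* = [s/(n + δ)]^(α/(1−α)), we have s/(n + δ) = (y*)^((1−α)/α) = 2.09^1.1277 = 2.2963.
Therefore n + δ = s / 2.2963 = 0.33 / 2.2963 = 0.1437, so δ = 0.1437 − 0.025 = 0.1187.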